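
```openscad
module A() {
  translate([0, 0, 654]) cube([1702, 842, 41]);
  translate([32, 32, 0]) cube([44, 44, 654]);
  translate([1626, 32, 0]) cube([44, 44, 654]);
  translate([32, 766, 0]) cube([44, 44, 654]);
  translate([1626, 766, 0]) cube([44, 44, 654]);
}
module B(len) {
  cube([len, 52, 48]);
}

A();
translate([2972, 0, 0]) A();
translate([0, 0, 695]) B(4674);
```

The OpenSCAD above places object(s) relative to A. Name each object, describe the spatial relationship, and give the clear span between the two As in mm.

Second table starts at x = 2972; first ends at x = 1702; clear span = 2972 − 1702 = 1270 mm.

A is a table. B is a beam. A beam spans the tops of two tables. The clear span between the two tables is 1270 mm.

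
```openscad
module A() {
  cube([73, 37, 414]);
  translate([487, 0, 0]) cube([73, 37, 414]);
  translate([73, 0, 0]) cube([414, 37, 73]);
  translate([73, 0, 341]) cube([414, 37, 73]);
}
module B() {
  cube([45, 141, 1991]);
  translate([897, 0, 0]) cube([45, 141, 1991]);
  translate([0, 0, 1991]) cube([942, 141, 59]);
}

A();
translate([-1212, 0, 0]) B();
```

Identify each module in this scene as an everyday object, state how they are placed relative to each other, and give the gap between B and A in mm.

The door frame's nearest face is 270 mm from the picture frame's −x face.

A is a picture frame. B is a door frame. The door frame is on the floor beside the picture frame on its −x side. The gap between the door frame and the picture frame is 270 mm.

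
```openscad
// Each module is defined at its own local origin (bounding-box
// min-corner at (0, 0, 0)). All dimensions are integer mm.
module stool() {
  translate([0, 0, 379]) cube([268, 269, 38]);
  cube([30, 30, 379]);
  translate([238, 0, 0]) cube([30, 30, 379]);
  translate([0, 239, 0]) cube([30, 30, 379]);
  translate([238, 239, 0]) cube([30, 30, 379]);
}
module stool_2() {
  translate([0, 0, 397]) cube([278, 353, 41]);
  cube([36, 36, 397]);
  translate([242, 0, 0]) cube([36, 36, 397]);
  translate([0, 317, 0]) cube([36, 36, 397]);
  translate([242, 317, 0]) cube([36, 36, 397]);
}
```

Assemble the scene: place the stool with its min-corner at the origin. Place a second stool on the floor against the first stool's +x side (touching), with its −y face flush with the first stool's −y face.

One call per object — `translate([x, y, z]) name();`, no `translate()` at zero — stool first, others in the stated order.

stool();
translate([268, 0, 0]) stool_2();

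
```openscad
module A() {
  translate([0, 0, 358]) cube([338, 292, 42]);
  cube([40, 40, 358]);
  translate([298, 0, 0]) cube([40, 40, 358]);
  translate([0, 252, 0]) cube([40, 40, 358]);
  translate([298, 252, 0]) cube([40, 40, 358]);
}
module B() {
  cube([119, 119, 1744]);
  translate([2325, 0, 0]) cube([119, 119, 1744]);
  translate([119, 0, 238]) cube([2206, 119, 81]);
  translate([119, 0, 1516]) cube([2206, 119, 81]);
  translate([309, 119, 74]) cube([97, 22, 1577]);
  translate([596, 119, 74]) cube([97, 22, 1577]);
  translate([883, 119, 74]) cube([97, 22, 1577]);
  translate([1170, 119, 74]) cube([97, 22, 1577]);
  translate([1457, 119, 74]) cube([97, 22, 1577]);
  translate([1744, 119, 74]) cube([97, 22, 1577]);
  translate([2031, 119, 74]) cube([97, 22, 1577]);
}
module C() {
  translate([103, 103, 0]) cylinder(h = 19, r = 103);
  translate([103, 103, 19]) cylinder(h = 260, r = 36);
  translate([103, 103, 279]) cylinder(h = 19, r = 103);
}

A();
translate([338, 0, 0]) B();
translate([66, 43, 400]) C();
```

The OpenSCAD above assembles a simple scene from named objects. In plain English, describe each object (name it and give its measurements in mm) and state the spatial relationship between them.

A is a simple wooden stool: a rectangular seat 338 mm (x) by 292 mm (y), 42 mm thick, top face at z = 400 mm, on four square legs, each 40×40 mm in cross-section. The legs rest on z = 0, each flush with a corner of the seat.

B is a fence section. Two 119×119 mm posts, 1744 mm tall, stand on the floor with a clear span of 2206 mm between their inner faces. Two horizontal rails of 119×81 mm section span the gap between the posts with their undersides at z = 238 mm and z = 1516 mm, flush with the posts' −y face. 7 pickets, each 97 mm wide, 22 mm thick and 1577 mm tall, are fixed to the +y face of the rails with their bottoms at z = 74 mm, evenly spaced across the span with equal gaps (rounded down to the nearest mm) at the −x end and between each pair — any rounding remainder accumulates at the +x end.

C is a spool: two coaxial disc flanges of radius 103 mm and thickness 19 mm, joined by a core cylinder of radius 36 mm and height 260 mm. The lower flange rests on z = 0 and the three cylinders share a vertical axis.

The fence section is against the stool's +x side, with their −y faces flush. The spool is on top of the stool, centred.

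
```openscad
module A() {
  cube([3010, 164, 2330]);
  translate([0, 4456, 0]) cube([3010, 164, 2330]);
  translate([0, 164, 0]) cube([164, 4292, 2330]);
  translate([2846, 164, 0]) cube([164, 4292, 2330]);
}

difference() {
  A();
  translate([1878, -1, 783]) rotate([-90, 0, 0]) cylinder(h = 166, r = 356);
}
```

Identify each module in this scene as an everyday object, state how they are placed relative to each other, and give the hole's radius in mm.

A is a house frame. The house frame has a circular hole through its front wall. The hole's radius is 356 mm.

The subtracted cylinder has r = 356 mm.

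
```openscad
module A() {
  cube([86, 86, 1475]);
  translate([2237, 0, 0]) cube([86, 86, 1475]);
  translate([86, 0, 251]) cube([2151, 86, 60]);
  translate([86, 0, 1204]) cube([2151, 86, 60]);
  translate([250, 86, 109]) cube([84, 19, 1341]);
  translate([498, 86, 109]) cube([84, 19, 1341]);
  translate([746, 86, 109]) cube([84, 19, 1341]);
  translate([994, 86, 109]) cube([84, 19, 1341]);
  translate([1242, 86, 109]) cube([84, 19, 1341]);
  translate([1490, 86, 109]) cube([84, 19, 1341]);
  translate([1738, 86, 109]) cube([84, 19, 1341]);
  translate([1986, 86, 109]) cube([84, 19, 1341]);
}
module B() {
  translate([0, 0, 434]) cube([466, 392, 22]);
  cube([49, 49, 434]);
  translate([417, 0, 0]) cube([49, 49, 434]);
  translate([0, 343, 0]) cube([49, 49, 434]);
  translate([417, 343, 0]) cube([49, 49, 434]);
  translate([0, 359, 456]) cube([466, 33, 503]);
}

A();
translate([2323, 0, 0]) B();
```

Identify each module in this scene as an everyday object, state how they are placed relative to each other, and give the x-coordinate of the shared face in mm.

A is a fence section. B is a chair. The chair is against the fence section's +x side, with their −y faces flush. The x-coordinate of the shared face is 2323 mm.

The fence section's +x face and the chair's −x face are both at x = 2323 mm.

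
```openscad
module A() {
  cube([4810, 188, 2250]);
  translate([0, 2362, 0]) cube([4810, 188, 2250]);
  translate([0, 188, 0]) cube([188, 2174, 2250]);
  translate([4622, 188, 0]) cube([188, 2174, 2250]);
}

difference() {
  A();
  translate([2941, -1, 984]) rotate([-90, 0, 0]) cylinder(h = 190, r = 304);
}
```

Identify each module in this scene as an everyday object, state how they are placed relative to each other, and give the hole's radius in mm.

The subtracted cylinder has r = 304 mm.

A is a house frame. The house frame has a circular hole through its front wall. The hole's radius is 304 mm.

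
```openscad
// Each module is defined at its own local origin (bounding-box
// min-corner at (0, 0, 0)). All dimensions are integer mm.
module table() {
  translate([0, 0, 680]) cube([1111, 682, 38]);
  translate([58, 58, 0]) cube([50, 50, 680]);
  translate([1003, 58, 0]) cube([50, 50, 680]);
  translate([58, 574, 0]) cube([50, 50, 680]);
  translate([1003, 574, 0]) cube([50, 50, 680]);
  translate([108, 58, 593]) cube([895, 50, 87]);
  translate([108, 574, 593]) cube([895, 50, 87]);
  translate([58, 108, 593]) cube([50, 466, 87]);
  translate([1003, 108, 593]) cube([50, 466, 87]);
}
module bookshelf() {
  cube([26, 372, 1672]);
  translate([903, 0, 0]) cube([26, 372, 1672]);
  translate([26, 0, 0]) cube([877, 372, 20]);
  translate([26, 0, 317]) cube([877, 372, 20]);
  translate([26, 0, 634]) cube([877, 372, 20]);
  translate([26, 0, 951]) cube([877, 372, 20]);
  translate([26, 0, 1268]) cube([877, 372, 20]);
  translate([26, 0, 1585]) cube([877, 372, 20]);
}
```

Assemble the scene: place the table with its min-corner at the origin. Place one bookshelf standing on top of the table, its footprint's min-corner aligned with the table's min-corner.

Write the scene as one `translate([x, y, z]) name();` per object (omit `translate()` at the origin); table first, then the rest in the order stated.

table();
translate([0, 0, 718]) bookshelf();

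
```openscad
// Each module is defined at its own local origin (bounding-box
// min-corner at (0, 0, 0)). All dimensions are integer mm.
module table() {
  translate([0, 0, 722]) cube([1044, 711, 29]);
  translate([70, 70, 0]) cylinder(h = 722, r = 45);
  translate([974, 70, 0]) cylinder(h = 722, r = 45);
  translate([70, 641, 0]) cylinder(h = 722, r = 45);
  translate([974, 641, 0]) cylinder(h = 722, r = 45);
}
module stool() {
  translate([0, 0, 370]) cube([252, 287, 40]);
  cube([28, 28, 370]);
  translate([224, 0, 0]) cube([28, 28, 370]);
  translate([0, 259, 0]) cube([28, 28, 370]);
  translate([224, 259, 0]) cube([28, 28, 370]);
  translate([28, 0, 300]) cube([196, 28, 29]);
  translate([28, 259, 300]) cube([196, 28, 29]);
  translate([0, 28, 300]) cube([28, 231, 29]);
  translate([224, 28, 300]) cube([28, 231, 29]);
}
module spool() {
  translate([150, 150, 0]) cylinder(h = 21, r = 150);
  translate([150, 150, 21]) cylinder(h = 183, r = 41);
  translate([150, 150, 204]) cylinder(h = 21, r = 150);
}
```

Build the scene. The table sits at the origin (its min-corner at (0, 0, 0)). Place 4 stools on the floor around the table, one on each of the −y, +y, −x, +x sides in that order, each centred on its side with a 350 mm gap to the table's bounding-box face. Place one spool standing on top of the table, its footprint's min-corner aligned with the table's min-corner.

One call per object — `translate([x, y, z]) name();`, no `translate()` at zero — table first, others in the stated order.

table();
translate([396, -637, 0]) stool();
translate([396, 1061, 0]) stool();
translate([-602, 212, 0]) stool();
translate([1394, 212, 0]) stool();
translate([0, 0, 751]) spool();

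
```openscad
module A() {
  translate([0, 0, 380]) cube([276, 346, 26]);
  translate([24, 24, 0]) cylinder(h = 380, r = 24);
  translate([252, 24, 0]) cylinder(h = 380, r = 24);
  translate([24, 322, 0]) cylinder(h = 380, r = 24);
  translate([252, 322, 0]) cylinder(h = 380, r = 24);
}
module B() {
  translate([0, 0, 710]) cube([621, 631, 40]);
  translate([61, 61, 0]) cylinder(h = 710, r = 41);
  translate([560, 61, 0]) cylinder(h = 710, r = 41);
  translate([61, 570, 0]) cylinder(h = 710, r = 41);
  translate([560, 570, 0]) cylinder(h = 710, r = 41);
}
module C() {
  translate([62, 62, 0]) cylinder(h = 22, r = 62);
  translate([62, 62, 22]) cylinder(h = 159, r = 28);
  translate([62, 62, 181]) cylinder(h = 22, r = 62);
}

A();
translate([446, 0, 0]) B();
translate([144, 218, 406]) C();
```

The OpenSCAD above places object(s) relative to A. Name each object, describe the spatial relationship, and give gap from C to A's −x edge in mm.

A is a stool. B is a table. C is a spool. The table is on the floor beside the stool on its +x side. The spool is on top of the stool. The gap from the spool to the stool's −x edge is 144 mm.

The spool's min-x is at 144; the stool's min-x is 0; gap = 144 mm.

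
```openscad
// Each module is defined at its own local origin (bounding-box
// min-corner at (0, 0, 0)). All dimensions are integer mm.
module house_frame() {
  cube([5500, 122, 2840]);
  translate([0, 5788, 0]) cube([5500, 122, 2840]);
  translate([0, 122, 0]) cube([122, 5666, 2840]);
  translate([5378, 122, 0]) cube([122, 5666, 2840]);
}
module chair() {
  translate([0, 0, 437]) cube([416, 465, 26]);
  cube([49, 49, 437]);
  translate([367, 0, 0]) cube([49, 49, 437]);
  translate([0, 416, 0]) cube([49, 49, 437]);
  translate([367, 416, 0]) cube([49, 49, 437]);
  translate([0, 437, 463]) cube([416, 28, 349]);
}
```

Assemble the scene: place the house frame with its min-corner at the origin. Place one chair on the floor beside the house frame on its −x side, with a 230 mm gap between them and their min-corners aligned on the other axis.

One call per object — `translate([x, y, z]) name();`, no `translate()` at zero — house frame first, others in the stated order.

house_frame();
translate([-646, 0, 0]) chair();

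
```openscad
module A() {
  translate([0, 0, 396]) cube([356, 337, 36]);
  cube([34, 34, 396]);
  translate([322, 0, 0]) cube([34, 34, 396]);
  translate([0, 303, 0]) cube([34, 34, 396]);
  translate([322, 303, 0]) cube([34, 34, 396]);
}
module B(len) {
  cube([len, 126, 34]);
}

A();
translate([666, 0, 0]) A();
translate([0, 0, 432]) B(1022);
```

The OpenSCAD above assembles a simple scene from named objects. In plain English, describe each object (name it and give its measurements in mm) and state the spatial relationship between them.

A is a four-legged stool. The seat is 356×337 mm, 36 mm thick, top at z = 432 mm. It stands on four square legs, each 34×34 mm in cross-section, from z = 0 to the seat underside, each flush with a corner of the seat.

B is a rectangular beam 1022 mm long (x), 126 mm deep (y), 34 mm thick (z).

The beam spans the tops of two stools placed 310 mm apart, resting at z = 432 mm.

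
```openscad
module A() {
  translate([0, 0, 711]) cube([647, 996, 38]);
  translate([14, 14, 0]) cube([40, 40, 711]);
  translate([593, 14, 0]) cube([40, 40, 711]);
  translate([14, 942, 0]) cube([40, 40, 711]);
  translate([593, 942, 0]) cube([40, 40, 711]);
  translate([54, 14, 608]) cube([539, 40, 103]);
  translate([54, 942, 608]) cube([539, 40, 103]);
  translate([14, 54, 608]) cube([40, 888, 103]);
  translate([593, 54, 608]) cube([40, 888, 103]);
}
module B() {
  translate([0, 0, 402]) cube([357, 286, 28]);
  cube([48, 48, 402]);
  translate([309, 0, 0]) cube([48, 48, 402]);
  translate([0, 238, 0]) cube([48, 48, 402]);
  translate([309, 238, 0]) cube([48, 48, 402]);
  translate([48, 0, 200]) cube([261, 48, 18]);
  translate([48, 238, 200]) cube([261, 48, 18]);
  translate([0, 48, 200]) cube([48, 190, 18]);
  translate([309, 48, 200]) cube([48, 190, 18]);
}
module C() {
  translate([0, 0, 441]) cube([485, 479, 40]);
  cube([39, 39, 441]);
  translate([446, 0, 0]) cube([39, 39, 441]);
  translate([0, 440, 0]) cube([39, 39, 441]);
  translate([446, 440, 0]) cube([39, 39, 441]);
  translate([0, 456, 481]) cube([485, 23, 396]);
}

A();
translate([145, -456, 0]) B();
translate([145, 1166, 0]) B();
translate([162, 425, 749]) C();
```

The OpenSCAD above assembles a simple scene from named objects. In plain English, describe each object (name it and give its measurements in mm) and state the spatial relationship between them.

A is a rectangular dining table. The top is 647×996×38 mm with its upper surface at z = 749 mm. It stands on four 40×40 mm square legs, each inset 14 mm from the nearest pair of top edges, running from the floor to the underside of the top. Four apron rails, 40 mm thick and 103 mm tall, run between adjacent legs with their top edges flush with the underside of the top and their outer faces flush with the legs' outer faces.

B is a four-legged stool. The seat is a 357×286×28 mm slab whose top surface is at z = 430 mm; four square legs, each 48×48 mm in cross-section, run from the floor (z = 0) to the underside of the seat, each flush with a corner of the seat. Four stretchers, 48 mm wide and 18 mm tall, connect adjacent legs with their undersides at z = 200 mm, each running between the inner faces of the legs it joins and aligned with the legs' outer faces on the other axis.

C is a chair: 485×479 mm seat, 40 mm thick, top at z = 481 mm, on four 39 mm square corner legs flush with the seat edges. A 23 mm thick backrest slab spans the full seat width, extending 396 mm above the seat top, its back face flush with the seat's +y edge.

Two stools sit around the table at the −y, +y sides. The chair is on top of the table.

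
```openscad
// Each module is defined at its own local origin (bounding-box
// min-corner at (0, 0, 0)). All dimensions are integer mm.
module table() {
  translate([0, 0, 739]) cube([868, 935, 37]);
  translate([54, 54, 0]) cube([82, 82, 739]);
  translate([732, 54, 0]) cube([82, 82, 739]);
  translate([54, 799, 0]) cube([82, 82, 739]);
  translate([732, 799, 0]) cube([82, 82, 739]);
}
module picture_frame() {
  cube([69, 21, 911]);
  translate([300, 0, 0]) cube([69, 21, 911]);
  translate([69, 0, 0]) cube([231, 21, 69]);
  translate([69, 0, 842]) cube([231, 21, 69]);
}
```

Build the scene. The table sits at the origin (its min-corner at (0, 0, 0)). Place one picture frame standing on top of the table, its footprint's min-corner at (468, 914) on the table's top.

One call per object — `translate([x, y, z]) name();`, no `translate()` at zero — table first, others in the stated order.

table();
translate([468, 914, 776]) picture_frame();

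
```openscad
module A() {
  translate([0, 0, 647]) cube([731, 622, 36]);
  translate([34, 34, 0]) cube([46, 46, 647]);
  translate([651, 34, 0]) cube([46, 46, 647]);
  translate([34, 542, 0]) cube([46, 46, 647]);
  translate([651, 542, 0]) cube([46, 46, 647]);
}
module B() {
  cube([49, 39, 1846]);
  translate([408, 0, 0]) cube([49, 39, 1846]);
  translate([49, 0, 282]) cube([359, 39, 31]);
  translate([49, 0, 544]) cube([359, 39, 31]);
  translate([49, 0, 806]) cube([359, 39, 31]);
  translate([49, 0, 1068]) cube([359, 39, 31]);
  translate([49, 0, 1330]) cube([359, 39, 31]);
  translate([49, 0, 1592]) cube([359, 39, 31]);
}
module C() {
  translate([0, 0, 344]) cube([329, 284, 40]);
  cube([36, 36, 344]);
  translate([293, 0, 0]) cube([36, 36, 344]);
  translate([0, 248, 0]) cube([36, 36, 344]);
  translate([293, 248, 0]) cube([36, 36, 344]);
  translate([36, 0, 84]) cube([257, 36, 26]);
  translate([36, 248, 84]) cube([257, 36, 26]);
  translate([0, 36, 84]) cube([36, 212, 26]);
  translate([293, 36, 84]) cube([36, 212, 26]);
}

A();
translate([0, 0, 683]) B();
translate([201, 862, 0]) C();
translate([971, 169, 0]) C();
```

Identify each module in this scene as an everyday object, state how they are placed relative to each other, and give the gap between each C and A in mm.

Each stool's nearest face is 240 mm from the table's bounding box.

A is a table. B is a ladder. C is a stool. The ladder is on top of the table. Two stools sit around the table at the +y, +x sides. The gap between each stool and the table is 240 mm.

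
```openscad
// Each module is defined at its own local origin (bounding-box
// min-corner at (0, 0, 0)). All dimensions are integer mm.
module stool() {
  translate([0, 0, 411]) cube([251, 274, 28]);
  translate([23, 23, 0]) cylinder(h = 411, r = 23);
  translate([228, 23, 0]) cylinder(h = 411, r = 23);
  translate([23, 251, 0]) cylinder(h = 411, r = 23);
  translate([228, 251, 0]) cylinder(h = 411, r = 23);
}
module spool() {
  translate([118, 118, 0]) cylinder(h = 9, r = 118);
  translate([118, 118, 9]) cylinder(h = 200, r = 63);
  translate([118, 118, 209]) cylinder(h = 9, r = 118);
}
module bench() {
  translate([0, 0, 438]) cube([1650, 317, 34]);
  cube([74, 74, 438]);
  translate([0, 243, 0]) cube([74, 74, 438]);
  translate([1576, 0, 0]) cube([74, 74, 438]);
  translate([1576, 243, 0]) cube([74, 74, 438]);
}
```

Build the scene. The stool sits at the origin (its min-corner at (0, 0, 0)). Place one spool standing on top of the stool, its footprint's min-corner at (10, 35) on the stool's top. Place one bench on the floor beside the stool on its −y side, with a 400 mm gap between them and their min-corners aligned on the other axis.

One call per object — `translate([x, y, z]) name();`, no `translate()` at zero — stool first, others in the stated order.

stool();
translate([10, 35, 439]) spool();
translate([0, -717, 0]) bench();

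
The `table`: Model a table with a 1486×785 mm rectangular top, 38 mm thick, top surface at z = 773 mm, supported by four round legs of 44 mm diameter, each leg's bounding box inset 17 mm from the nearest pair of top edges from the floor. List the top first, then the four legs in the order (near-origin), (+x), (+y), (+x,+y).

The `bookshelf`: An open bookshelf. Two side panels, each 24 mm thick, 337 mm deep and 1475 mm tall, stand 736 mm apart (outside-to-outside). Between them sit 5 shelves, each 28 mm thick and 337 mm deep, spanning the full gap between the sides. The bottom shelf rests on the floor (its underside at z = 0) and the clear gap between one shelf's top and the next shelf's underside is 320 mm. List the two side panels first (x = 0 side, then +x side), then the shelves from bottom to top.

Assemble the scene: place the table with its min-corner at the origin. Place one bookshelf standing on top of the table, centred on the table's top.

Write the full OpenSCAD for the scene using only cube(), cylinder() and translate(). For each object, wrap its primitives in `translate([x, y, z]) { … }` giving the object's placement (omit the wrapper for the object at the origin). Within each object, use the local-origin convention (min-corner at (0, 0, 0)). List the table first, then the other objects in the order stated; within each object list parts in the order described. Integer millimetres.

translate([0, 0, 735]) cube([1486, 785, 38]);
translate([39, 39, 0]) cylinder(h = 735, r = 22);
translate([1447, 39, 0]) cylinder(h = 735, r = 22);
translate([39, 746, 0]) cylinder(h = 735, r = 22);
translate([1447, 746, 0]) cylinder(h = 735, r = 22);
translate([375, 224, 773]) {
  cube([24, 337, 1475]);
  translate([712, 0, 0]) cube([24, 337, 1475]);
  translate([24, 0, 0]) cube([688, 337, 28]);
  translate([24, 0, 348]) cube([688, 337, 28]);
  translate([24, 0, 696]) cube([688, 337, 28]);
  translate([24, 0, 1044]) cube([688, 337, 28]);
  translate([24, 0, 1392]) cube([688, 337, 28]);
}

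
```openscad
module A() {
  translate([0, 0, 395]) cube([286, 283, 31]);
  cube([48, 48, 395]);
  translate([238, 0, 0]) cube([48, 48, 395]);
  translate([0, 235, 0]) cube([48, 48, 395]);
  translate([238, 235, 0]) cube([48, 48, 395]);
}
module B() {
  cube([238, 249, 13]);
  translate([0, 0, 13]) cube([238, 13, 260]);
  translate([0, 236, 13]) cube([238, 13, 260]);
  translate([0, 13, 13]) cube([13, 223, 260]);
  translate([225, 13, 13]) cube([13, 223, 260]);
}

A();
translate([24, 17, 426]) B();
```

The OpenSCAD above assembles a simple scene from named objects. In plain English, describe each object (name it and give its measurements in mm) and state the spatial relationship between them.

A is a four-legged stool. The seat is 286×283 mm, 31 mm thick, top at z = 426 mm. It stands on four square legs, each 48×48 mm in cross-section, from z = 0 to the seat underside, each flush with a corner of the seat.

B is an open-topped rectangular box: outside dimensions 238×249×273 mm, with a uniform wall and base thickness of 13 mm. The base is a full 238×249 slab on the floor; four walls sit on top of the base. The front and back walls (the −y and +y sides) span the full width; the two side walls fit between them.

The open box is on top of the stool, centred.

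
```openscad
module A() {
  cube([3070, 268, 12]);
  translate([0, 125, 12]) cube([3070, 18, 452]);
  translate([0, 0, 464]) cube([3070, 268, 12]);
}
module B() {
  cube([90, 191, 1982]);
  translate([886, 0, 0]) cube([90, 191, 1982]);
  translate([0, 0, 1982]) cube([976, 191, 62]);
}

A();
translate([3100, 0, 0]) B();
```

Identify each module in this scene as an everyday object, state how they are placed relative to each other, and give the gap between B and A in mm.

A is an I-beam. B is a door frame. The door frame is on the floor beside the I-beam on its +x side. The gap between the door frame and the I-beam is 30 mm.

The door frame's nearest face is 30 mm from the I-beam's +x face.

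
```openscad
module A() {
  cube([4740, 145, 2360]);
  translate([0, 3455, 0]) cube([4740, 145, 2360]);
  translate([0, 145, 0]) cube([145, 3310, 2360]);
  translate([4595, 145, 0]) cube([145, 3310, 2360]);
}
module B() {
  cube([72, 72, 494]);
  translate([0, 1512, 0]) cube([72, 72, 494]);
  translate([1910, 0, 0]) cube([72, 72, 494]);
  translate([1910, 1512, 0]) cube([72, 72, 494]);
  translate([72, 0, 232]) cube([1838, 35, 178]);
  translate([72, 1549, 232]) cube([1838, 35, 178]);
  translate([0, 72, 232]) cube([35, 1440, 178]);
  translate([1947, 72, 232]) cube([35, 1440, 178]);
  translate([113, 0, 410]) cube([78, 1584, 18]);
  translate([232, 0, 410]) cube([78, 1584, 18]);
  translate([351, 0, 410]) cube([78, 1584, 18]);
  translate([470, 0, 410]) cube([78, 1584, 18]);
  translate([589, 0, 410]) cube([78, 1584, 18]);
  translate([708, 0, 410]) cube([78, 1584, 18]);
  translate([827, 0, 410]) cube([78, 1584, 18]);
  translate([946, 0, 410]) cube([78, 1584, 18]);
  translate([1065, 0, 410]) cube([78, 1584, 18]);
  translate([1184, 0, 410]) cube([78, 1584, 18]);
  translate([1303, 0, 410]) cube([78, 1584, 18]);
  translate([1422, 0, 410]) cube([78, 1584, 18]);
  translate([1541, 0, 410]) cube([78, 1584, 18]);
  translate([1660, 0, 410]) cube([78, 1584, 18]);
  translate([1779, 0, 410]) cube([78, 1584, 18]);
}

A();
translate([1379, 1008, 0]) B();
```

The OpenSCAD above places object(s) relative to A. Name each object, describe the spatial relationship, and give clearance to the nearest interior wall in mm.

A is a house frame. B is a bed frame. The bed frame sits inside the house frame, centred. The clearance to the nearest interior wall is 863 mm.

Clearances: x = 1234, y = 863; minimum 863 mm.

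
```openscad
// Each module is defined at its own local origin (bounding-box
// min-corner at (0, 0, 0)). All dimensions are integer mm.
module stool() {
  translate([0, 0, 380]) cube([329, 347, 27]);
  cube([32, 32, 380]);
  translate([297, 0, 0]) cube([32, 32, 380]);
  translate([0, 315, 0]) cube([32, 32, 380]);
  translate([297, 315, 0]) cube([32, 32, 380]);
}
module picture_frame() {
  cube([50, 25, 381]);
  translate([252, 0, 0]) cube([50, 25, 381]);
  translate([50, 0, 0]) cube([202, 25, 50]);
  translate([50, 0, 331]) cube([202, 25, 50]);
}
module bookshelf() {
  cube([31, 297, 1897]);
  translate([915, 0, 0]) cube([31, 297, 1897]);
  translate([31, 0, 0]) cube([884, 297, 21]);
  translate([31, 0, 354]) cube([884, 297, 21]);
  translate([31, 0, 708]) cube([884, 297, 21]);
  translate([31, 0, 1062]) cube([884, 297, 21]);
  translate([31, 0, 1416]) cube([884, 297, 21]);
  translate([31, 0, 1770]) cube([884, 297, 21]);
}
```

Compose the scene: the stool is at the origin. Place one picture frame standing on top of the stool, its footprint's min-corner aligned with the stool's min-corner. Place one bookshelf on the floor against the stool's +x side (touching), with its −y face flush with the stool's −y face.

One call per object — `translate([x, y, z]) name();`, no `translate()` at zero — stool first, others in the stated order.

stool();
translate([0, 0, 407]) picture_frame();
translate([329, 0, 0]) bookshelf();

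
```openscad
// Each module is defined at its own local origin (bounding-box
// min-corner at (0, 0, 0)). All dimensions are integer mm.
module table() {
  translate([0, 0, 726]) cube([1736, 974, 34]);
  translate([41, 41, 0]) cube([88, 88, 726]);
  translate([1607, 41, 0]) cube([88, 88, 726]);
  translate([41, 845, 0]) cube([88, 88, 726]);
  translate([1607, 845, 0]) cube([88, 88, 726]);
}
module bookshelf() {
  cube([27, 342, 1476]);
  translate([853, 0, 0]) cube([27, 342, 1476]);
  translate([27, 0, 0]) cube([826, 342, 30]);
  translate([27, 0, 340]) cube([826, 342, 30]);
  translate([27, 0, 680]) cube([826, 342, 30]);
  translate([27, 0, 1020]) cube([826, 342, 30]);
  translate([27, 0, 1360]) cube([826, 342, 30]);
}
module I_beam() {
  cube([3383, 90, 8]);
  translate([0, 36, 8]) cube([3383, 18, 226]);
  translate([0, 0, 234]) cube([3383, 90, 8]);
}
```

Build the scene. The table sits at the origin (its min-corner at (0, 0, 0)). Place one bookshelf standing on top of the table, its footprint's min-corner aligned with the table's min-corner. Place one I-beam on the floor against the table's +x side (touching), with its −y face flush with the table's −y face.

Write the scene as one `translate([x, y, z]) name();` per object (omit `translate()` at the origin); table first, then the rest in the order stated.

table();
translate([0, 0, 760]) bookshelf();
translate([1736, 0, 0]) I_beam();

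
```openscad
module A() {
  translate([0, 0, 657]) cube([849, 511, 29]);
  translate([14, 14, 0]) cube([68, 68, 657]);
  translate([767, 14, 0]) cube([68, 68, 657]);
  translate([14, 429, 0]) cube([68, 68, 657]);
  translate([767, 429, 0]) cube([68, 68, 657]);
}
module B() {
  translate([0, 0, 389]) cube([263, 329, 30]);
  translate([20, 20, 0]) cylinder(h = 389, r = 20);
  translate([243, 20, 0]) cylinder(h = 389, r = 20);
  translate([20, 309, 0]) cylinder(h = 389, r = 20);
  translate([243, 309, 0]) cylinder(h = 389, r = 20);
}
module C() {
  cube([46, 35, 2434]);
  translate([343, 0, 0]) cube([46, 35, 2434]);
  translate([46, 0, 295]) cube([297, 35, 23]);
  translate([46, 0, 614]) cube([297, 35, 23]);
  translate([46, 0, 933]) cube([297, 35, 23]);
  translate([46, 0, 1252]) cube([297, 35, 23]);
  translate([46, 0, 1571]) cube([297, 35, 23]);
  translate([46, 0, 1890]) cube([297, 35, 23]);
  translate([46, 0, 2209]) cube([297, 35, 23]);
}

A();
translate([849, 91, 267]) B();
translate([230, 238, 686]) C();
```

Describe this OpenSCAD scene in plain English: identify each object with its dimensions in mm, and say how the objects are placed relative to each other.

A is a rectangular dining table. The top is 849×511×29 mm with its upper surface at z = 686 mm. It stands on four 68×68 mm square legs, each inset 14 mm from the nearest pair of top edges, running from the floor to the underside of the top.

B is a simple wooden stool: a rectangular seat 263 mm (x) by 329 mm (y), 30 mm thick, top face at z = 419 mm, on four round legs, each 40 mm in diameter. The legs rest on z = 0, each leg's axis is inset half a diameter from the nearest pair of seat edges (so the leg's bounding box is flush with the corner).

C is a wooden ladder with two side rails of 46×35 mm section and 2434 mm height, set 389 mm apart overall. Between them run 7 rectangular rungs (35 mm deep, 23 mm thick), front faces flush with the rails' −y face. The bottom of the first rung is 295 mm above the floor and each subsequent rung is 319 mm higher than the one below.

The stool is beside the table with their tops flush at z = 686. The ladder is on top of the table, centred.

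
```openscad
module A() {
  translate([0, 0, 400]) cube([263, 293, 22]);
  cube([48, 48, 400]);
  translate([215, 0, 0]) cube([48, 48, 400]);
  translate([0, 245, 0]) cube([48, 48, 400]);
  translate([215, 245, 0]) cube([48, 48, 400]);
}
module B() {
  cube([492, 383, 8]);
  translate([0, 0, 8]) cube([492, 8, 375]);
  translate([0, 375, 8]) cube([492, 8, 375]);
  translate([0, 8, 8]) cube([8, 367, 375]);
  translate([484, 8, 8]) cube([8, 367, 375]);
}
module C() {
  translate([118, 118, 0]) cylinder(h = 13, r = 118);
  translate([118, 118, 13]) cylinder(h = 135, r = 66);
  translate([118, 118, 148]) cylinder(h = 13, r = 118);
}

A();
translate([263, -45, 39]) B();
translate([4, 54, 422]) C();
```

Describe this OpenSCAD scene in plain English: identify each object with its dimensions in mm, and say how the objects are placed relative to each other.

A is a simple wooden stool: a rectangular seat 263 mm (x) by 293 mm (y), 22 mm thick, top face at z = 422 mm, on four square legs, each 48×48 mm in cross-section. The legs rest on z = 0, each flush with a corner of the seat.

B is an open storage box with external size 492×383×383 mm and wall thickness 8 mm (the base is also 8 mm thick). The base covers the whole footprint; the four walls stand on the base, with the y-facing walls full-width and the x-facing walls fitting between their inner faces.

C is a spool: two coaxial disc flanges of radius 118 mm and thickness 13 mm, joined by a core cylinder of radius 66 mm and height 135 mm. The lower flange rests on z = 0 and the three cylinders share a vertical axis.

The open box is beside the stool with their tops flush at z = 422. The spool is on top of the stool.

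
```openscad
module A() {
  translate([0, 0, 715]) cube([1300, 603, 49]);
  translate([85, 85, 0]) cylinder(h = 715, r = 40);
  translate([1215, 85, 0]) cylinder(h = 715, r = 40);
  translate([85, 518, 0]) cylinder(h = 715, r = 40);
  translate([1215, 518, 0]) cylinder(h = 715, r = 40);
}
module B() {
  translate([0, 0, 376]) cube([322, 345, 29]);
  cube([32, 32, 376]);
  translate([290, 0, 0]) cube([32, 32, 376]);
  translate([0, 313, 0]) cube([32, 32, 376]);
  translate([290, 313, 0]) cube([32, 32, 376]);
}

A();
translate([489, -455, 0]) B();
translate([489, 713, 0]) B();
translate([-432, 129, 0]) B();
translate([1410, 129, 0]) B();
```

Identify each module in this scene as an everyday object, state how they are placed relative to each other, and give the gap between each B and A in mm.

A is a table. B is a stool. Four stools sit around the table at the −y, +y, −x, +x sides. The gap between each stool and the table is 110 mm.

Each stool's nearest face is 110 mm from the table's bounding box.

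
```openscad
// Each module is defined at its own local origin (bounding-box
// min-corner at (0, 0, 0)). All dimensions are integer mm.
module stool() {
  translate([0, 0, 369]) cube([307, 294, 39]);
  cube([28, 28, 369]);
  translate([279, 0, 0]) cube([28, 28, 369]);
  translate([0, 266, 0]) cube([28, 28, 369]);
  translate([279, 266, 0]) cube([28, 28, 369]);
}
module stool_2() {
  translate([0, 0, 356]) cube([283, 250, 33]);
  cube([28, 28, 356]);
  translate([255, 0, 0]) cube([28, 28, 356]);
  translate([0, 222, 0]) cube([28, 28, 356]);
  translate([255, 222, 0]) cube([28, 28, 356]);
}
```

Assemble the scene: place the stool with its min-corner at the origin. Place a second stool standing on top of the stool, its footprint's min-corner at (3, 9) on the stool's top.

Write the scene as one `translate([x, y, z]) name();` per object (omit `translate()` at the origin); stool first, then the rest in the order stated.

stool();
translate([3, 9, 408]) stool_2();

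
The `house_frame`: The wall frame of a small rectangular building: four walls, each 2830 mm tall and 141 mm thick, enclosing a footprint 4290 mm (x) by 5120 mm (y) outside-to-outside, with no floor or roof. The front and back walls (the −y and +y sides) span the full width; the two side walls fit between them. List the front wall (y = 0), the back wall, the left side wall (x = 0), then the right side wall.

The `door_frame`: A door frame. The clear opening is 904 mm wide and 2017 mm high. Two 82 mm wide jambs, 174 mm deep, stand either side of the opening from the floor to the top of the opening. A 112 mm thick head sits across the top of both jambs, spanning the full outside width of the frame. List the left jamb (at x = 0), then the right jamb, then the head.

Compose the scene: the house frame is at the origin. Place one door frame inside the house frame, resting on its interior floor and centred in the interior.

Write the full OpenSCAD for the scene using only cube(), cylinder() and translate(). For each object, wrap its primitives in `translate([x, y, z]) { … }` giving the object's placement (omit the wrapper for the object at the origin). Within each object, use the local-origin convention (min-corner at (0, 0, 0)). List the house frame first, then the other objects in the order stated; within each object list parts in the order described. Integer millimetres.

cube([4290, 141, 2830]);
translate([0, 4979, 0]) cube([4290, 141, 2830]);
translate([0, 141, 0]) cube([141, 4838, 2830]);
translate([4149, 141, 0]) cube([141, 4838, 2830]);
translate([1611, 2473, 0]) {
  cube([82, 174, 2017]);
  translate([986, 0, 0]) cube([82, 174, 2017]);
  translate([0, 0, 2017]) cube([1068, 174, 112]);
}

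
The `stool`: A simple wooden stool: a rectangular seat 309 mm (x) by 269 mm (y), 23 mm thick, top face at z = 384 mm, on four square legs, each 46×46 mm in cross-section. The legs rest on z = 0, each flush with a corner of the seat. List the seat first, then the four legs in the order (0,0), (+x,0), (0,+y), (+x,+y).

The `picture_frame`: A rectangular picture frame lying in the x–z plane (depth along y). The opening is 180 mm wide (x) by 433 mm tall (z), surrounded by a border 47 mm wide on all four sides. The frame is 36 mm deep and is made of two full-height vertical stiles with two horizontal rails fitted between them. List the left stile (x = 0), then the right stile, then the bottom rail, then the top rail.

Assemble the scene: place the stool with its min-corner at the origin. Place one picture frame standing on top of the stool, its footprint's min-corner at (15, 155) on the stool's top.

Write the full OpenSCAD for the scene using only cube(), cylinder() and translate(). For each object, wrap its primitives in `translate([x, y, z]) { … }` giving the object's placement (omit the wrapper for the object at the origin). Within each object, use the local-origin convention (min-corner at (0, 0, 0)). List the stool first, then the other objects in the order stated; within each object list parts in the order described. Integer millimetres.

translate([0, 0, 361]) cube([309, 269, 23]);
cube([46, 46, 361]);
translate([263, 0, 0]) cube([46, 46, 361]);
translate([0, 223, 0]) cube([46, 46, 361]);
translate([263, 223, 0]) cube([46, 46, 361]);
translate([15, 155, 384]) {
  cube([47, 36, 527]);
  translate([227, 0, 0]) cube([47, 36, 527]);
  translate([47, 0, 0]) cube([180, 36, 47]);
  translate([47, 0, 480]) cube([180, 36, 47]);
}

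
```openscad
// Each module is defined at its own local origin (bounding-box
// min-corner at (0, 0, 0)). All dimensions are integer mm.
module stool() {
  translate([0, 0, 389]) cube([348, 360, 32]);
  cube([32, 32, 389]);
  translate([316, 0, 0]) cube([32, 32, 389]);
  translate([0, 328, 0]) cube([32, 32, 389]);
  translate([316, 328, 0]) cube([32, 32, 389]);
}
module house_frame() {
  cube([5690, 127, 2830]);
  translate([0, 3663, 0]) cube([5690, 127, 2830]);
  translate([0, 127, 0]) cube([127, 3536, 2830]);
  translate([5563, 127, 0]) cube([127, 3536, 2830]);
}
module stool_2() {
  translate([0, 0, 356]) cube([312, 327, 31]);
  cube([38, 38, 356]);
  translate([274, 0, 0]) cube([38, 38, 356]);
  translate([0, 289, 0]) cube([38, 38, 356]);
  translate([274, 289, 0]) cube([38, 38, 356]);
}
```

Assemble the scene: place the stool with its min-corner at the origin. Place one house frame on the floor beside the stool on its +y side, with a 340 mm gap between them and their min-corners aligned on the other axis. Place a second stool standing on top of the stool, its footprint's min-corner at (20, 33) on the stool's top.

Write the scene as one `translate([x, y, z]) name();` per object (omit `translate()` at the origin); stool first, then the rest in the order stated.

stool();
translate([0, 700, 0]) house_frame();
translate([20, 33, 421]) stool_2();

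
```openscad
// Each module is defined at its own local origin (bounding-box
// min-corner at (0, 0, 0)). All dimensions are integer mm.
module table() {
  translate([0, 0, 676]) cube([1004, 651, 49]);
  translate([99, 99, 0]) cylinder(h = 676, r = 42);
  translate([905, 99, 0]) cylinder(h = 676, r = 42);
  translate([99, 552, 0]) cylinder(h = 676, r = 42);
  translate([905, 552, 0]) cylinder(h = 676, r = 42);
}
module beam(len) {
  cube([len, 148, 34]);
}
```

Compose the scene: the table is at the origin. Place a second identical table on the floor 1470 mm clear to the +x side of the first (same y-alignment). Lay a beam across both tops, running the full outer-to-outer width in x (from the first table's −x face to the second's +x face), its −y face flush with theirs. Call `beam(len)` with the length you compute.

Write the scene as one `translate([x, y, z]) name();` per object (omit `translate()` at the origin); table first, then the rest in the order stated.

table();
translate([2474, 0, 0]) table();
translate([0, 0, 725]) beam(3478);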